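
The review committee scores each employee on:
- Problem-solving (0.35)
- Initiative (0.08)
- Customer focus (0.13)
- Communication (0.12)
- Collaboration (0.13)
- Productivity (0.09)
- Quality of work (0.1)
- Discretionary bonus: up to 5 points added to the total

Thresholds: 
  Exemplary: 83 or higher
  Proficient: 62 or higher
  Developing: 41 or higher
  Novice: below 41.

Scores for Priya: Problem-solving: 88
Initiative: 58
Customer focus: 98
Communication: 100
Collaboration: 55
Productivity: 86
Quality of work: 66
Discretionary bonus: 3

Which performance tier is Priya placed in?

Weighted total:
  Problem-solving 88 × 0.35 = 30.8
  Initiative 58 × 0.08 = 4.64
  Customer focus 98 × 0.13 = 12.74
  Communication 100 × 0.12 = 12
  Collaboration 55 × 0.13 = 7.15
  Productivity 86 × 0.09 = 7.74
  Quality of work 66 × 0.1 = 6.6
Sum = 81.67
Discretionary bonus: 81.67 + 3 = 84.67
84.67 ≥ 83 → Exemplary

Exemplary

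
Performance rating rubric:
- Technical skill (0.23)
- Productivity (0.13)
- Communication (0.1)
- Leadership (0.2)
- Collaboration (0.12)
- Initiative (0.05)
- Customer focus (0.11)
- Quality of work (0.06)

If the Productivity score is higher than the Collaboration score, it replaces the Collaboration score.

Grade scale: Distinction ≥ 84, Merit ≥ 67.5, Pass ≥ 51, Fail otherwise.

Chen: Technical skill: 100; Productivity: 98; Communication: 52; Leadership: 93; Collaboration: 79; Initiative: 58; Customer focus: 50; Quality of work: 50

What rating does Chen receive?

Merit

Productivity (98) > Collaboration (79), so Collaboration counts as 98.
Weighted total:
  Technical skill 100 × 0.23 = 23
  Productivity 98 × 0.13 = 12.74
  Communication 52 × 0.1 = 5.2
  Leadership 93 × 0.2 = 18.6
  Collaboration 98 × 0.12 = 11.76
  Initiative 58 × 0.05 = 2.9
  Customer focus 50 × 0.11 = 5.5
  Quality of work 50 × 0.06 = 3
Sum = 82.7
82.7 is ≥ 67.5 and < 84 → Merit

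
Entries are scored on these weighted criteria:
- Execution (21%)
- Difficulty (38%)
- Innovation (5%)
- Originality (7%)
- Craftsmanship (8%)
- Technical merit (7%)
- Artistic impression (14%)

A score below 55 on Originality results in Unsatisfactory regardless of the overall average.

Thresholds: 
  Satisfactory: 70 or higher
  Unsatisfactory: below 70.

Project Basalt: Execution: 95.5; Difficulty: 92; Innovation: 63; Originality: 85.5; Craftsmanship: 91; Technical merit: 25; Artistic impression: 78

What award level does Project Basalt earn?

Satisfactory

Originality score 85.5 ≥ 55: minimum met.
Weighted total:
  Execution 95.5 × 0.21 = 20.055
  Difficulty 92 × 0.38 = 34.96
  Innovation 63 × 0.05 = 3.15
  Originality 85.5 × 0.07 = 5.985
  Craftsmanship 91 × 0.08 = 7.28
  Technical merit 25 × 0.07 = 1.75
  Artistic impression 78 × 0.14 = 10.92
Sum = 84.1
84.1 ≥ 70 → Satisfactory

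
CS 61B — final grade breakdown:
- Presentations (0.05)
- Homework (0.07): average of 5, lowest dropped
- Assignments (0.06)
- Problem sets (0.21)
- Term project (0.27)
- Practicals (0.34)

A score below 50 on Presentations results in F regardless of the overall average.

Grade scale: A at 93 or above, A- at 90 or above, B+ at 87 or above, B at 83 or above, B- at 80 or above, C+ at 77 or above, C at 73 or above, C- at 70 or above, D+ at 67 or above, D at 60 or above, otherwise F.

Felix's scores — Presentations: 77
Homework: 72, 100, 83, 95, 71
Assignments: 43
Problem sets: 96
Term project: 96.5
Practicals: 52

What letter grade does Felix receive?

C

Homework: drop 71 → average of remaining 4 = 350/4 = 87.5
Presentations score 77 ≥ 50: minimum met.
Weighted total:
  Presentations 77 × 0.05 = 3.85
  Homework 87.5 × 0.07 = 6.125
  Assignments 43 × 0.06 = 2.58
  Problem sets 96 × 0.21 = 20.16
  Term project 96.5 × 0.27 = 26.055
  Practicals 52 × 0.34 = 17.68
Sum = 76.45
76.45 is ≥ 73 and < 77 → C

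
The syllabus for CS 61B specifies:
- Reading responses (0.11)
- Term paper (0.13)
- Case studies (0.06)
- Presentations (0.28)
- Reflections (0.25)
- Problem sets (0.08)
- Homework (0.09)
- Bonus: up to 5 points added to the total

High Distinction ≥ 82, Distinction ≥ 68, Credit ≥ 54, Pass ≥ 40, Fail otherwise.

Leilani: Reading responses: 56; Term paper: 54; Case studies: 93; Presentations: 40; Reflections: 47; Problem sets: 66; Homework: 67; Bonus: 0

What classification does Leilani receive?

Pass

Weighted total:
  Reading responses 56 × 0.11 = 6.16
  Term paper 54 × 0.13 = 7.02
  Case studies 93 × 0.06 = 5.58
  Presentations 40 × 0.28 = 11.2
  Reflections 47 × 0.25 = 11.75
  Problem sets 66 × 0.08 = 5.28
  Homework 67 × 0.09 = 6.03
Sum = 53.02
Bonus: 53.02 + 0 = 53.02
53.02 is ≥ 40 and < 54 → Pass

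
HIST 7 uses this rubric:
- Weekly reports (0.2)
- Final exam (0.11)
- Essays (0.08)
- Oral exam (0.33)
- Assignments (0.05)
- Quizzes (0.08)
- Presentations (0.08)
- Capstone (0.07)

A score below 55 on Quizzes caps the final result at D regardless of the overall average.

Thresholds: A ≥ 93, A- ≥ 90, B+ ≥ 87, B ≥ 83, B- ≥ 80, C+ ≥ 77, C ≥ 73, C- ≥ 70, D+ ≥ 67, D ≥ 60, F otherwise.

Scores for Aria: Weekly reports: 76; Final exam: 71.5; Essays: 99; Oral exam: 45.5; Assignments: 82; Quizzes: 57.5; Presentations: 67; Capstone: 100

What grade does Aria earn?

D+

Quizzes score 57.5 ≥ 55: minimum met.
Weighted total:
  Weekly reports 76 × 0.2 = 15.2
  Final exam 71.5 × 0.11 = 7.865
  Essays 99 × 0.08 = 7.92
  Oral exam 45.5 × 0.33 = 15.015
  Assignments 82 × 0.05 = 4.1
  Quizzes 57.5 × 0.08 = 4.6
  Presentations 67 × 0.08 = 5.36
  Capstone 100 × 0.07 = 7
Sum = 67.06
67.06 is ≥ 67 and < 70 → D+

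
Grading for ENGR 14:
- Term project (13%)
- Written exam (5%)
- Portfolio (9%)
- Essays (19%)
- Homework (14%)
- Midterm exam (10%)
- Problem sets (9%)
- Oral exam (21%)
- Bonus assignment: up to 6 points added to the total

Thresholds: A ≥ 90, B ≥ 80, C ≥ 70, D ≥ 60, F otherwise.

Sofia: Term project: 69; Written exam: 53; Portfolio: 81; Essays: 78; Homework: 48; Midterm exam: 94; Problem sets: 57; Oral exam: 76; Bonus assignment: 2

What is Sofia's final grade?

C

Weighted total:
  Term project 69 × 0.13 = 8.97
  Written exam 53 × 0.05 = 2.65
  Portfolio 81 × 0.09 = 7.29
  Essays 78 × 0.19 = 14.82
  Homework 48 × 0.14 = 6.72
  Midterm exam 94 × 0.1 = 9.4
  Problem sets 57 × 0.09 = 5.13
  Oral exam 76 × 0.21 = 15.96
Sum = 70.94
Bonus assignment: 70.94 + 2 = 72.94
72.94 is ≥ 70 and < 80 → C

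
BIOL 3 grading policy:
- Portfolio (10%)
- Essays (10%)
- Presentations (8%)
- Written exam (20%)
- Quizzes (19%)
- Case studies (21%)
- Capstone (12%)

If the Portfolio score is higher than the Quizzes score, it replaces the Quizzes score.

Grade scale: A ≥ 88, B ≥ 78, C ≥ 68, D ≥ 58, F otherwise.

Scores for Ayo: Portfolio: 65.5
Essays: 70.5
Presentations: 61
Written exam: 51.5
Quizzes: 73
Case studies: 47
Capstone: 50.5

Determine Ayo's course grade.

D

Portfolio (65.5) ≤ Quizzes (73), so Quizzes stays at 73.
Weighted total:
  Portfolio 65.5 × 0.1 = 6.55
  Essays 70.5 × 0.1 = 7.05
  Presentations 61 × 0.08 = 4.88
  Written exam 51.5 × 0.2 = 10.3
  Quizzes 73 × 0.19 = 13.87
  Case studies 47 × 0.21 = 9.87
  Capstone 50.5 × 0.12 = 6.06
Sum = 58.58
58.58 is ≥ 58 and < 68 → D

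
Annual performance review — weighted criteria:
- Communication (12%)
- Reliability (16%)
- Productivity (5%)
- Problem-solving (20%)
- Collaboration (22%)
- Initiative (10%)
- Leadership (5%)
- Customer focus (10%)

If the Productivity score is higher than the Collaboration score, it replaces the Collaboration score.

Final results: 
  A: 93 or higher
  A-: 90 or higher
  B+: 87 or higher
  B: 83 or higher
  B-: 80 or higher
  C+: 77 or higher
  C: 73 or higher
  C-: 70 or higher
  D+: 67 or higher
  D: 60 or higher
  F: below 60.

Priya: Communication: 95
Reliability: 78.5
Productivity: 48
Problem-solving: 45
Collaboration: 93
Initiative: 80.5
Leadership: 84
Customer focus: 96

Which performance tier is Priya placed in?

Productivity (48) ≤ Collaboration (93), so Collaboration stays at 93.
Weighted total:
  Communication 95 × 0.12 = 11.4
  Reliability 78.5 × 0.16 = 12.56
  Productivity 48 × 0.05 = 2.4
  Problem-solving 45 × 0.2 = 9
  Collaboration 93 × 0.22 = 20.46
  Initiative 80.5 × 0.1 = 8.05
  Leadership 84 × 0.05 = 4.2
  Customer focus 96 × 0.1 = 9.6
Sum = 77.67
77.67 is ≥ 77 and < 80 → C+

C+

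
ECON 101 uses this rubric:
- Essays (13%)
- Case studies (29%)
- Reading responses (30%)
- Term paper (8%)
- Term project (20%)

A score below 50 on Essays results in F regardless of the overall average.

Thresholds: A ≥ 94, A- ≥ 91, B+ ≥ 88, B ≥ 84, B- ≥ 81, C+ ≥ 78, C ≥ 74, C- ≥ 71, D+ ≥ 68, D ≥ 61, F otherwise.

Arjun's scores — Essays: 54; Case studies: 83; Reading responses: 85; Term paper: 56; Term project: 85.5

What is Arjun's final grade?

C+

Essays score 54 ≥ 50: minimum met.
Weighted total:
  Essays 54 × 0.13 = 7.02
  Case studies 83 × 0.29 = 24.07
  Reading responses 85 × 0.3 = 25.5
  Term paper 56 × 0.08 = 4.48
  Term project 85.5 × 0.2 = 17.1
Sum = 78.17
78.17 is ≥ 78 and < 81 → C+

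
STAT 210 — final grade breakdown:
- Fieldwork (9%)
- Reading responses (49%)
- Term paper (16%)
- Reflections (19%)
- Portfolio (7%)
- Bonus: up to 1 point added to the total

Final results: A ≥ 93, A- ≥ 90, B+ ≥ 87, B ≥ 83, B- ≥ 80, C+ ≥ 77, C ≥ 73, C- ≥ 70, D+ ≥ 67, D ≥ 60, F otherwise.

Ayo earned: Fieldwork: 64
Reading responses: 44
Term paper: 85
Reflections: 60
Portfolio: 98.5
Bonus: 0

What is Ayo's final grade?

F

Weighted total:
  Fieldwork 64 × 0.09 = 5.76
  Reading responses 44 × 0.49 = 21.56
  Term paper 85 × 0.16 = 13.6
  Reflections 60 × 0.19 = 11.4
  Portfolio 98.5 × 0.07 = 6.895
Sum = 59.215
Bonus: 59.215 + 0 = 59.215
59.215 < 60 → F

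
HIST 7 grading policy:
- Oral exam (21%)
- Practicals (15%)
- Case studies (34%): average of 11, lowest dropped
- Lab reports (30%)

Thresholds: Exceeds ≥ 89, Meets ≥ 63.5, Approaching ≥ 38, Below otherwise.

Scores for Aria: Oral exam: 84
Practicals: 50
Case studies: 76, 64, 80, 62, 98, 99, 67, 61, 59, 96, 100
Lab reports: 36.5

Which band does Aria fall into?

Approaching

Case studies: drop 59 → average of remaining 10 = 803/10 = 80.3
Weighted total:
  Oral exam 84 × 0.21 = 17.64
  Practicals 50 × 0.15 = 7.5
  Case studies 80.3 × 0.34 = 27.302
  Lab reports 36.5 × 0.3 = 10.95
Sum = 63.392
63.392 is ≥ 38 and < 63.5 → Approaching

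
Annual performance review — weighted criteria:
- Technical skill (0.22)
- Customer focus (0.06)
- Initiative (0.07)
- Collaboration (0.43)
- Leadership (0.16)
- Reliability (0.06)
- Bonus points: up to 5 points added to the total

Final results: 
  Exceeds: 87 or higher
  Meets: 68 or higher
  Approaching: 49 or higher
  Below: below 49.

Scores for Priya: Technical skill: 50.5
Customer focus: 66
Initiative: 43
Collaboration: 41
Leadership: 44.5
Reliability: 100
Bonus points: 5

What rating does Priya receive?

Approaching

Weighted total:
  Technical skill 50.5 × 0.22 = 11.11
  Customer focus 66 × 0.06 = 3.96
  Initiative 43 × 0.07 = 3.01
  Collaboration 41 × 0.43 = 17.63
  Leadership 44.5 × 0.16 = 7.12
  Reliability 100 × 0.06 = 6
Sum = 48.83
Bonus points: 48.83 + 5 = 53.83
53.83 is ≥ 49 and < 68 → Approaching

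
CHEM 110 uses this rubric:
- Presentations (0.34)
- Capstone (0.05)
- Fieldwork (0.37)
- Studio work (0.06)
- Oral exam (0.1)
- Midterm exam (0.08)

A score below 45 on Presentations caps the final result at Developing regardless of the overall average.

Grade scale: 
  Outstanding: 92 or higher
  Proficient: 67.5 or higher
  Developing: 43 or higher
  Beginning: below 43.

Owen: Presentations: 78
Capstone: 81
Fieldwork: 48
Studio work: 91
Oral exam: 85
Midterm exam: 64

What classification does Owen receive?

Presentations score 78 ≥ 45: minimum met.
Weighted total:
  Presentations 78 × 0.34 = 26.52
  Capstone 81 × 0.05 = 4.05
  Fieldwork 48 × 0.37 = 17.76
  Studio work 91 × 0.06 = 5.46
  Oral exam 85 × 0.1 = 8.5
  Midterm exam 64 × 0.08 = 5.12
Sum = 67.41
67.41 is ≥ 43 and < 67.5 → Developing

Developing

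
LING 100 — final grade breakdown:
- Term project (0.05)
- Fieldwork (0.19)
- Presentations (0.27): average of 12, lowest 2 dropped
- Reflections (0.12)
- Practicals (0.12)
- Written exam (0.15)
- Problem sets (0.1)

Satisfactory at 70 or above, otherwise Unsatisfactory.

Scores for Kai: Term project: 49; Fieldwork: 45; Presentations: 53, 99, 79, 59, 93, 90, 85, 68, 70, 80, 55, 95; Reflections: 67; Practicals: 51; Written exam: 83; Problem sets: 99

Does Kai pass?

Presentations: drop 53, 55 → average of remaining 10 = 818/10 = 81.8
Weighted total:
  Term project 49 × 0.05 = 2.45
  Fieldwork 45 × 0.19 = 8.55
  Presentations 81.8 × 0.27 = 22.086
  Reflections 67 × 0.12 = 8.04
  Practicals 51 × 0.12 = 6.12
  Written exam 83 × 0.15 = 12.45
  Problem sets 99 × 0.1 = 9.9
Sum = 69.596
69.596 < 70 → Unsatisfactory

Unsatisfactory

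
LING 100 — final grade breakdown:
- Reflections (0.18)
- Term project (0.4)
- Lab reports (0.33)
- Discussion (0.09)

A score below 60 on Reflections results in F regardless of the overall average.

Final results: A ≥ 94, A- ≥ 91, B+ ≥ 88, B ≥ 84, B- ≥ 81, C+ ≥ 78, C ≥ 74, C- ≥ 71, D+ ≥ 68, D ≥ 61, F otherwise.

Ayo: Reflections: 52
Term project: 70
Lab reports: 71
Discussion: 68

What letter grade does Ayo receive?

F

Reflections score 52 < 60: minimum not met.
Weighted total:
  Reflections 52 × 0.18 = 9.36
  Term project 70 × 0.4 = 28
  Lab reports 71 × 0.33 = 23.43
  Discussion 68 × 0.09 = 6.12
Sum = 66.91
Because the Reflections minimum was not met, the result is F.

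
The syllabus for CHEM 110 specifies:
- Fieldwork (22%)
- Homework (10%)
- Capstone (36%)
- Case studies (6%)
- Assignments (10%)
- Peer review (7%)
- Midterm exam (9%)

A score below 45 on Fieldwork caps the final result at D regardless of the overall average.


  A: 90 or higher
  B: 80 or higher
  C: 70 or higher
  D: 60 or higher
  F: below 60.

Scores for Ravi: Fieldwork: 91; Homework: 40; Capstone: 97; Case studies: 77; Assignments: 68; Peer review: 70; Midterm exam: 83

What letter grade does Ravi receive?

Fieldwork score 91 ≥ 45: minimum met.
Weighted total:
  Fieldwork 91 × 0.22 = 20.02
  Homework 40 × 0.1 = 4
  Capstone 97 × 0.36 = 34.92
  Case studies 77 × 0.06 = 4.62
  Assignments 68 × 0.1 = 6.8
  Peer review 70 × 0.07 = 4.9
  Midterm exam 83 × 0.09 = 7.47
Sum = 82.73
82.73 is ≥ 80 and < 90 → B

B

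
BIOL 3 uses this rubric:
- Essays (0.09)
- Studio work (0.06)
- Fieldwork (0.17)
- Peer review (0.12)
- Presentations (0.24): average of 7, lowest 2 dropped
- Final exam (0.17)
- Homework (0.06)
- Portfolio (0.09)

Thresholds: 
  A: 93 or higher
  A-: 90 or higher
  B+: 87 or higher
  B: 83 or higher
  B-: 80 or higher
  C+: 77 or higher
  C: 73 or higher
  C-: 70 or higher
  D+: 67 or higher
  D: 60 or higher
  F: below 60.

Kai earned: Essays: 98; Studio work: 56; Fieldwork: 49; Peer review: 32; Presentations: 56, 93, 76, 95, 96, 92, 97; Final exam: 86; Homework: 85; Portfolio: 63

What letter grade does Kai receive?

Presentations: drop 56, 76 → average of remaining 5 = 473/5 = 94.6
Weighted total:
  Essays 98 × 0.09 = 8.82
  Studio work 56 × 0.06 = 3.36
  Fieldwork 49 × 0.17 = 8.33
  Peer review 32 × 0.12 = 3.84
  Presentations 94.6 × 0.24 = 22.704
  Final exam 86 × 0.17 = 14.62
  Homework 85 × 0.06 = 5.1
  Portfolio 63 × 0.09 = 5.67
Sum = 72.444
72.444 is ≥ 70 and < 73 → C-

C-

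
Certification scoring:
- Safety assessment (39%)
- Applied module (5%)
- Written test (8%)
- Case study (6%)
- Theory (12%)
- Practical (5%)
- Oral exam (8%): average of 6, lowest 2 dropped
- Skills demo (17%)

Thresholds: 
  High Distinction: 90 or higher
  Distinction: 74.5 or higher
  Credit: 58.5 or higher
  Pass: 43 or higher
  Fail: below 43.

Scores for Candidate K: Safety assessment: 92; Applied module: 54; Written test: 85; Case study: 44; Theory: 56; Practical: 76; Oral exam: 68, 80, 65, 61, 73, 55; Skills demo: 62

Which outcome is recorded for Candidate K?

Oral exam: drop 55, 61 → average of remaining 4 = 286/4 = 71.5
Weighted total:
  Safety assessment 92 × 0.39 = 35.88
  Applied module 54 × 0.05 = 2.7
  Written test 85 × 0.08 = 6.8
  Case study 44 × 0.06 = 2.64
  Theory 56 × 0.12 = 6.72
  Practical 76 × 0.05 = 3.8
  Oral exam 71.5 × 0.08 = 5.72
  Skills demo 62 × 0.17 = 10.54
Sum = 74.8
74.8 is ≥ 74.5 and < 90 → Distinction

Distinction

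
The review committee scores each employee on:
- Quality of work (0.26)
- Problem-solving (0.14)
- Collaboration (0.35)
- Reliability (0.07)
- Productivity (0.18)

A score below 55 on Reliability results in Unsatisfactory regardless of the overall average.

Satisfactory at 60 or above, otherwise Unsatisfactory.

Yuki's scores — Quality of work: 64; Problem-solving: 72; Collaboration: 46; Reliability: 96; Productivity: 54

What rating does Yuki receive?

Reliability score 96 ≥ 55: minimum met.
Weighted total:
  Quality of work 64 × 0.26 = 16.64
  Problem-solving 72 × 0.14 = 10.08
  Collaboration 46 × 0.35 = 16.1
  Reliability 96 × 0.07 = 6.72
  Productivity 54 × 0.18 = 9.72
Sum = 59.26
59.26 < 60 → Unsatisfactory

Unsatisfactory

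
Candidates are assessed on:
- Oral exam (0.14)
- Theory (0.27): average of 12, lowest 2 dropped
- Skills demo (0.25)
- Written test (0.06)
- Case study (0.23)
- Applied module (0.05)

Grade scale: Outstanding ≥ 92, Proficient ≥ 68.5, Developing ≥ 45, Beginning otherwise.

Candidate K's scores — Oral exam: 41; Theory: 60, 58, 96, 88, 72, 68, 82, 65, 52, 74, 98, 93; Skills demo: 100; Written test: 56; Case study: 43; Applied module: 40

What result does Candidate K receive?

Theory: drop 52, 58 → average of remaining 10 = 796/10 = 79.6
Weighted total:
  Oral exam 41 × 0.14 = 5.74
  Theory 79.6 × 0.27 = 21.492
  Skills demo 100 × 0.25 = 25
  Written test 56 × 0.06 = 3.36
  Case study 43 × 0.23 = 9.89
  Applied module 40 × 0.05 = 2
Sum = 67.482
67.482 is ≥ 45 and < 68.5 → Developing

Developing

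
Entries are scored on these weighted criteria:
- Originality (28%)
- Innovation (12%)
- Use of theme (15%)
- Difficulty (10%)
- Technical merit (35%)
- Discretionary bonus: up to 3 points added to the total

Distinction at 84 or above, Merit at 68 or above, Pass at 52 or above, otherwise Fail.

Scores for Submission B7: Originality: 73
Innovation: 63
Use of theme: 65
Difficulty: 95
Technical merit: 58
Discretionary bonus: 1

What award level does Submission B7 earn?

Weighted total:
  Originality 73 × 0.28 = 20.44
  Innovation 63 × 0.12 = 7.56
  Use of theme 65 × 0.15 = 9.75
  Difficulty 95 × 0.1 = 9.5
  Technical merit 58 × 0.35 = 20.3
Sum = 67.55
Discretionary bonus: 67.55 + 1 = 68.55
68.55 is ≥ 68 and < 84 → Merit

Merit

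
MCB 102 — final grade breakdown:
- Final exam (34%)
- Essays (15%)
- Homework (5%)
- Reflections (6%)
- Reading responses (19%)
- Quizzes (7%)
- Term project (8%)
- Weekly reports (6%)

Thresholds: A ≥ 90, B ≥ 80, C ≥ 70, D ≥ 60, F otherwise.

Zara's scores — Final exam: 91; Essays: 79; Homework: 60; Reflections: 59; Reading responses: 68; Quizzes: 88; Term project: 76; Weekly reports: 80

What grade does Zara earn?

Weighted total:
  Final exam 91 × 0.34 = 30.94
  Essays 79 × 0.15 = 11.85
  Homework 60 × 0.05 = 3
  Reflections 59 × 0.06 = 3.54
  Reading responses 68 × 0.19 = 12.92
  Quizzes 88 × 0.07 = 6.16
  Term project 76 × 0.08 = 6.08
  Weekly reports 80 × 0.06 = 4.8
Sum = 79.29
79.29 is ≥ 70 and < 80 → C

C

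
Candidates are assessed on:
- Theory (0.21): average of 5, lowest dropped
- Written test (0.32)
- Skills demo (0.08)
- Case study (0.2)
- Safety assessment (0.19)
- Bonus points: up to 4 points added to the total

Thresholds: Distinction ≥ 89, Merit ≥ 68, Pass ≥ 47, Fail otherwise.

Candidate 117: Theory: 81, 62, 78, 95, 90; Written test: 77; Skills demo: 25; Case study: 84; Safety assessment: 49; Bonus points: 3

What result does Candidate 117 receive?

Merit

Theory: drop 62 → average of remaining 4 = 344/4 = 86
Weighted total:
  Theory 86 × 0.21 = 18.06
  Written test 77 × 0.32 = 24.64
  Skills demo 25 × 0.08 = 2
  Case study 84 × 0.2 = 16.8
  Safety assessment 49 × 0.19 = 9.31
Sum = 70.81
Bonus points: 70.81 + 3 = 73.81
73.81 is ≥ 68 and < 89 → Merit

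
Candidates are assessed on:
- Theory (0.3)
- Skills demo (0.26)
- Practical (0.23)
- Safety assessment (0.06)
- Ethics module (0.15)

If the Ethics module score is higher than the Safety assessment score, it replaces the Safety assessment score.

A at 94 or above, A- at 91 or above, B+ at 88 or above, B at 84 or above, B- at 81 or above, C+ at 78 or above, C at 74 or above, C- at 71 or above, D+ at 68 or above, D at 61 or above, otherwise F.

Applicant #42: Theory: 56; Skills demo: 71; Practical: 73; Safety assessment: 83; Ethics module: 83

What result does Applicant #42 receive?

D+

Ethics module (83) ≤ Safety assessment (83), so Safety assessment stays at 83.
Weighted total:
  Theory 56 × 0.3 = 16.8
  Skills demo 71 × 0.26 = 18.46
  Practical 73 × 0.23 = 16.79
  Safety assessment 83 × 0.06 = 4.98
  Ethics module 83 × 0.15 = 12.45
Sum = 69.48
69.48 is ≥ 68 and < 71 → D+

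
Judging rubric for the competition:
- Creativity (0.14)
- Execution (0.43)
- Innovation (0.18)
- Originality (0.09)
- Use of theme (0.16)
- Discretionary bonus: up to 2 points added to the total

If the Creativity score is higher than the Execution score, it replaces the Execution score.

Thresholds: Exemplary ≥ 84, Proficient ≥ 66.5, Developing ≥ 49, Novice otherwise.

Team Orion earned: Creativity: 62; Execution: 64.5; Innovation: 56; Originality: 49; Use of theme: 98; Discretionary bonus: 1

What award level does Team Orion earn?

Creativity (62) ≤ Execution (64.5), so Execution stays at 64.5.
Weighted total:
  Creativity 62 × 0.14 = 8.68
  Execution 64.5 × 0.43 = 27.735
  Innovation 56 × 0.18 = 10.08
  Originality 49 × 0.09 = 4.41
  Use of theme 98 × 0.16 = 15.68
Sum = 66.585
Discretionary bonus: 66.585 + 1 = 67.585
67.585 is ≥ 66.5 and < 84 → Proficient

Proficient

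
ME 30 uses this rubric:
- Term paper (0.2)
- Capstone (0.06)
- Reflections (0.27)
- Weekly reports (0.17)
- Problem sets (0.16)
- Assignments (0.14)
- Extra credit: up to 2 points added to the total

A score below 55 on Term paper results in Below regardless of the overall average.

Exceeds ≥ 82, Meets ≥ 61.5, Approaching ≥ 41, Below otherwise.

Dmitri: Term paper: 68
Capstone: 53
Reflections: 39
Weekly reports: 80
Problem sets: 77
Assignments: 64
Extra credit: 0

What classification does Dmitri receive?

Meets

Term paper score 68 ≥ 55: minimum met.
Weighted total:
  Term paper 68 × 0.2 = 13.6
  Capstone 53 × 0.06 = 3.18
  Reflections 39 × 0.27 = 10.53
  Weekly reports 80 × 0.17 = 13.6
  Problem sets 77 × 0.16 = 12.32
  Assignments 64 × 0.14 = 8.96
Sum = 62.19
Extra credit: 62.19 + 0 = 62.19
62.19 is ≥ 61.5 and < 82 → Meets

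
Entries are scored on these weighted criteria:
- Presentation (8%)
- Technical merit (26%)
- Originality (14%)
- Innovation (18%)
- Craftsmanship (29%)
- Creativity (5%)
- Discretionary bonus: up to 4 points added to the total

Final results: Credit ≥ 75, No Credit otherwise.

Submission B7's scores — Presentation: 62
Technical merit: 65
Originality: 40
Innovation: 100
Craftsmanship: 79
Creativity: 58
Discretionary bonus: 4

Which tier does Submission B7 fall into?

Credit

Weighted total:
  Presentation 62 × 0.08 = 4.96
  Technical merit 65 × 0.26 = 16.9
  Originality 40 × 0.14 = 5.6
  Innovation 100 × 0.18 = 18
  Craftsmanship 79 × 0.29 = 22.91
  Creativity 58 × 0.05 = 2.9
Sum = 71.27
Discretionary bonus: 71.27 + 4 = 75.27
75.27 ≥ 75 → Credit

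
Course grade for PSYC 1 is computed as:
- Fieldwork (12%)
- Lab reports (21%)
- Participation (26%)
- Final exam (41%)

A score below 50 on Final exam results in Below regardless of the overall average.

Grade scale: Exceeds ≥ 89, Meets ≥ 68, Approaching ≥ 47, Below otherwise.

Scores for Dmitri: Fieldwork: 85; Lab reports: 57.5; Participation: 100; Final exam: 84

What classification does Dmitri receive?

Meets

Final exam score 84 ≥ 50: minimum met.
Weighted total:
  Fieldwork 85 × 0.12 = 10.2
  Lab reports 57.5 × 0.21 = 12.075
  Participation 100 × 0.26 = 26
  Final exam 84 × 0.41 = 34.44
Sum = 82.715
82.715 is ≥ 68 and < 89 → Meets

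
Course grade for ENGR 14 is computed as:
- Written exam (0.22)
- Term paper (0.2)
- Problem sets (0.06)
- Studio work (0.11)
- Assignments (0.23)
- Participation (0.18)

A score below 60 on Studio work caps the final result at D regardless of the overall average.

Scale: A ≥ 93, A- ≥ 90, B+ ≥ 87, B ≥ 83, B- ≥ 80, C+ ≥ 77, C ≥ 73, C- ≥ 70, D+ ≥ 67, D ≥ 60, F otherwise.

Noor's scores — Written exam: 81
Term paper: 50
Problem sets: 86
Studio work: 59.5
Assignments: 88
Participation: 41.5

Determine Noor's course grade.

Studio work score 59.5 < 60: minimum not met.
Weighted total:
  Written exam 81 × 0.22 = 17.82
  Term paper 50 × 0.2 = 10
  Problem sets 86 × 0.06 = 5.16
  Studio work 59.5 × 0.11 = 6.545
  Assignments 88 × 0.23 = 20.24
  Participation 41.5 × 0.18 = 7.47
Sum = 67.235
67.235 would be D+; cap at D applies → D.

D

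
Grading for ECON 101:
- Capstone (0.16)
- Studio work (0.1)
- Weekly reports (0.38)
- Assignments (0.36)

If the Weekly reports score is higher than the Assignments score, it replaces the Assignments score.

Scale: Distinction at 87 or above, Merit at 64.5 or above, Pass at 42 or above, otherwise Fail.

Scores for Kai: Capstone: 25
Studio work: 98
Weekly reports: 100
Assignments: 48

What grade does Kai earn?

Weekly reports (100) > Assignments (48), so Assignments counts as 100.
Weighted total:
  Capstone 25 × 0.16 = 4
  Studio work 98 × 0.1 = 9.8
  Weekly reports 100 × 0.38 = 38
  Assignments 100 × 0.36 = 36
Sum = 87.8
87.8 ≥ 87 → Distinction

Distinction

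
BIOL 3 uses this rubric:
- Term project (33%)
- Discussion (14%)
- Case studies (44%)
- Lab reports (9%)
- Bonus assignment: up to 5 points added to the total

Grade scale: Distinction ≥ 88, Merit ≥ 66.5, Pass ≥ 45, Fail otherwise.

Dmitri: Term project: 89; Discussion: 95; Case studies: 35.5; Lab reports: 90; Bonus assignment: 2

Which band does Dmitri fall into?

Merit

Weighted total:
  Term project 89 × 0.33 = 29.37
  Discussion 95 × 0.14 = 13.3
  Case studies 35.5 × 0.44 = 15.62
  Lab reports 90 × 0.09 = 8.1
Sum = 66.39
Bonus assignment: 66.39 + 2 = 68.39
68.39 is ≥ 66.5 and < 88 → Merit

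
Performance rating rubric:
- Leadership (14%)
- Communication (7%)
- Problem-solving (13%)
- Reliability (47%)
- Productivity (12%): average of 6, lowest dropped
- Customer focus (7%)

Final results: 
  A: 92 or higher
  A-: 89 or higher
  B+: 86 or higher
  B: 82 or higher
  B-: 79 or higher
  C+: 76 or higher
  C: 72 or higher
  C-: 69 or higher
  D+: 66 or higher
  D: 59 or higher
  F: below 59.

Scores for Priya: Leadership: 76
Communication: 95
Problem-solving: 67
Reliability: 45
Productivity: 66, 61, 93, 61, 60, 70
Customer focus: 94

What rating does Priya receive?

Productivity: drop 60 → average of remaining 5 = 351/5 = 70.2
Weighted total:
  Leadership 76 × 0.14 = 10.64
  Communication 95 × 0.07 = 6.65
  Problem-solving 67 × 0.13 = 8.71
  Reliability 45 × 0.47 = 21.15
  Productivity 70.2 × 0.12 = 8.424
  Customer focus 94 × 0.07 = 6.58
Sum = 62.154
62.154 is ≥ 59 and < 66 → D

D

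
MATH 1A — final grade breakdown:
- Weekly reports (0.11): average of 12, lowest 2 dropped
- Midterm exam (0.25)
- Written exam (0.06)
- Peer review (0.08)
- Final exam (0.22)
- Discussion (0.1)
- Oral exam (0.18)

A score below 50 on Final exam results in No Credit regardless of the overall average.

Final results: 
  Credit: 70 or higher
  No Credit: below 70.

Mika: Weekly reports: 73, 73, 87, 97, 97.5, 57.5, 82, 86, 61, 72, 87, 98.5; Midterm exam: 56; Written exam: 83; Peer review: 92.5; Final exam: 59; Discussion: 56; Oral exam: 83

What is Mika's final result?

No Credit

Weekly reports: drop 57.5, 61 → average of remaining 10 = 853/10 = 85.3
Final exam score 59 ≥ 50: minimum met.
Weighted total:
  Weekly reports 85.3 × 0.11 = 9.383
  Midterm exam 56 × 0.25 = 14
  Written exam 83 × 0.06 = 4.98
  Peer review 92.5 × 0.08 = 7.4
  Final exam 59 × 0.22 = 12.98
  Discussion 56 × 0.1 = 5.6
  Oral exam 83 × 0.18 = 14.94
Sum = 69.283
69.283 < 70 → No Credit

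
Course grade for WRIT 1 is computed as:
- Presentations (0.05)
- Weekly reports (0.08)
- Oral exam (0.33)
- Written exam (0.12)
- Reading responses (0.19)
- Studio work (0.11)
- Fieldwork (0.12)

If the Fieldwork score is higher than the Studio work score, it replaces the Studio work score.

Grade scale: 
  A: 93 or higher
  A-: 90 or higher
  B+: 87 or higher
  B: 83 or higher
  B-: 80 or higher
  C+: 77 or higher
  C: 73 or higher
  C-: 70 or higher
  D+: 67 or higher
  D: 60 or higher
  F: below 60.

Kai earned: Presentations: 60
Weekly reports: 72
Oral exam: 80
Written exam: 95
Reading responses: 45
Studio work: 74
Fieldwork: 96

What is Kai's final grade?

C+

Fieldwork (96) > Studio work (74), so Studio work counts as 96.
Weighted total:
  Presentations 60 × 0.05 = 3
  Weekly reports 72 × 0.08 = 5.76
  Oral exam 80 × 0.33 = 26.4
  Written exam 95 × 0.12 = 11.4
  Reading responses 45 × 0.19 = 8.55
  Studio work 96 × 0.11 = 10.56
  Fieldwork 96 × 0.12 = 11.52
Sum = 77.19
77.19 is ≥ 77 and < 80 → C+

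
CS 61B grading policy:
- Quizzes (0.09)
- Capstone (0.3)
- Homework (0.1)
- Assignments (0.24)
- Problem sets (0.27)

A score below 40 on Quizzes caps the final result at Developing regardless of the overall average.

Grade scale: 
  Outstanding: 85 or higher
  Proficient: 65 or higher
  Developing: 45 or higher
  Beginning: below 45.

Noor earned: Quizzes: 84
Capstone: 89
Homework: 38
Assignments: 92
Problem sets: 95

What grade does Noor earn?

Quizzes score 84 ≥ 40: minimum met.
Weighted total:
  Quizzes 84 × 0.09 = 7.56
  Capstone 89 × 0.3 = 26.7
  Homework 38 × 0.1 = 3.8
  Assignments 92 × 0.24 = 22.08
  Problem sets 95 × 0.27 = 25.65
Sum = 85.79
85.79 ≥ 85 → Outstanding

Outstanding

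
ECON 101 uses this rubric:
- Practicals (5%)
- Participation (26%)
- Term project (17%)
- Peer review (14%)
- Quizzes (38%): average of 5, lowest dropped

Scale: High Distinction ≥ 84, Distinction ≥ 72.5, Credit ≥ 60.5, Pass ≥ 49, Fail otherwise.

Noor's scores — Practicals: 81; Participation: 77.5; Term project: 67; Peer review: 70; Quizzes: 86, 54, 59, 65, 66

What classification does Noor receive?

Credit

Quizzes: drop 54 → average of remaining 4 = 276/4 = 69
Weighted total:
  Practicals 81 × 0.05 = 4.05
  Participation 77.5 × 0.26 = 20.15
  Term project 67 × 0.17 = 11.39
  Peer review 70 × 0.14 = 9.8
  Quizzes 69 × 0.38 = 26.22
Sum = 71.61
71.61 is ≥ 60.5 and < 72.5 → Credit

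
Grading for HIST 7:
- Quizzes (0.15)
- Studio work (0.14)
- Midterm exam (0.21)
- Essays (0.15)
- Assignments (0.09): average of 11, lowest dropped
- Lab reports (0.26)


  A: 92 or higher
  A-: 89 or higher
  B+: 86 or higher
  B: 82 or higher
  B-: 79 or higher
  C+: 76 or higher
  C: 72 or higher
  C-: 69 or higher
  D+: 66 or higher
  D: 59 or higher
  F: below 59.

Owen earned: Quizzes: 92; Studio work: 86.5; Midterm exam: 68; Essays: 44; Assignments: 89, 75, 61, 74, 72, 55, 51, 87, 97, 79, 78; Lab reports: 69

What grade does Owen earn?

Assignments: drop 51 → average of remaining 10 = 767/10 = 76.7
Weighted total:
  Quizzes 92 × 0.15 = 13.8
  Studio work 86.5 × 0.14 = 12.11
  Midterm exam 68 × 0.21 = 14.28
  Essays 44 × 0.15 = 6.6
  Assignments 76.7 × 0.09 = 6.903
  Lab reports 69 × 0.26 = 17.94
Sum = 71.633
71.633 is ≥ 69 and < 72 → C-

C-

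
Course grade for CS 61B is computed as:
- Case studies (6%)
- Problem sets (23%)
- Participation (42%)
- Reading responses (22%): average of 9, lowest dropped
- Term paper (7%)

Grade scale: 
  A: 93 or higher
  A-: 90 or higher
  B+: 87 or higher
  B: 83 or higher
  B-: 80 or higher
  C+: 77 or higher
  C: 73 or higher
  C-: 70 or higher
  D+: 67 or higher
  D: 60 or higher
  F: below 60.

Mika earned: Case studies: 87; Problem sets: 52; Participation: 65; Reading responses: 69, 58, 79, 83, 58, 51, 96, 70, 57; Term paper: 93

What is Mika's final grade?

Reading responses: drop 51 → average of remaining 8 = 570/8 = 71.25
Weighted total:
  Case studies 87 × 0.06 = 5.22
  Problem sets 52 × 0.23 = 11.96
  Participation 65 × 0.42 = 27.3
  Reading responses 71.25 × 0.22 = 15.675
  Term paper 93 × 0.07 = 6.51
Sum = 66.665
66.665 is ≥ 60 and < 67 → D

D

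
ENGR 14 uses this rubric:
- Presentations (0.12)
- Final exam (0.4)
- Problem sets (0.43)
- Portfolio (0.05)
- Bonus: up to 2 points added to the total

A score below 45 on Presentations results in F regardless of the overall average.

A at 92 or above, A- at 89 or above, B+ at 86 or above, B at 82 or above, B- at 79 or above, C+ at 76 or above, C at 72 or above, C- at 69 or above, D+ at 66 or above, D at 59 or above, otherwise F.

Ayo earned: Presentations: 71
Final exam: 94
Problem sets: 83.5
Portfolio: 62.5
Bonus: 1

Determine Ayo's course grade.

Presentations score 71 ≥ 45: minimum met.
Weighted total:
  Presentations 71 × 0.12 = 8.52
  Final exam 94 × 0.4 = 37.6
  Problem sets 83.5 × 0.43 = 35.905
  Portfolio 62.5 × 0.05 = 3.125
Sum = 85.15
Bonus: 85.15 + 1 = 86.15
86.15 is ≥ 86 and < 89 → B+

B+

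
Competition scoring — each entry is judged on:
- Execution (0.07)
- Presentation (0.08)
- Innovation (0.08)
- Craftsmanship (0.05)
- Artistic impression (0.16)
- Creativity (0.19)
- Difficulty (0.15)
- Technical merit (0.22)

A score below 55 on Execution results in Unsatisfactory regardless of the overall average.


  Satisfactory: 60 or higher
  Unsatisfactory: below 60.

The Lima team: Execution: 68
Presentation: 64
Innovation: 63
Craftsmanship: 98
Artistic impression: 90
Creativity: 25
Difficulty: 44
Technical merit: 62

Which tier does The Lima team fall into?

Unsatisfactory

Execution score 68 ≥ 55: minimum met.
Weighted total:
  Execution 68 × 0.07 = 4.76
  Presentation 64 × 0.08 = 5.12
  Innovation 63 × 0.08 = 5.04
  Craftsmanship 98 × 0.05 = 4.9
  Artistic impression 90 × 0.16 = 14.4
  Creativity 25 × 0.19 = 4.75
  Difficulty 44 × 0.15 = 6.6
  Technical merit 62 × 0.22 = 13.64
Sum = 59.21
59.21 < 60 → Unsatisfactory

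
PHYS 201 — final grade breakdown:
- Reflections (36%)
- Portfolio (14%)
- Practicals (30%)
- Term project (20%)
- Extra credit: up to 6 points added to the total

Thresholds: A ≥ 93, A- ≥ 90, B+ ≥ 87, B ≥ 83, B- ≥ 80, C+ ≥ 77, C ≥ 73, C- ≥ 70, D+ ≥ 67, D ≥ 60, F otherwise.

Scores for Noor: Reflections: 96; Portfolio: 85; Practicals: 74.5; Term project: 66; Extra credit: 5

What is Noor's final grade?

B+

Weighted total:
  Reflections 96 × 0.36 = 34.56
  Portfolio 85 × 0.14 = 11.9
  Practicals 74.5 × 0.3 = 22.35
  Term project 66 × 0.2 = 13.2
Sum = 82.01
Extra credit: 82.01 + 5 = 87.01
87.01 is ≥ 87 and < 90 → B+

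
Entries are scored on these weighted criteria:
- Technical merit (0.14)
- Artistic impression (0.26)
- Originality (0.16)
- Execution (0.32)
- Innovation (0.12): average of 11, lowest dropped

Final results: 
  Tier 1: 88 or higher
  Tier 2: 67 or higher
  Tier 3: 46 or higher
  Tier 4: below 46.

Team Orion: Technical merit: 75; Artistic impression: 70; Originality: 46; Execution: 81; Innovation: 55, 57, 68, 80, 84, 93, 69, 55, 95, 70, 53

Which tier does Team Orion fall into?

Innovation: drop 53 → average of remaining 10 = 726/10 = 72.6
Weighted total:
  Technical merit 75 × 0.14 = 10.5
  Artistic impression 70 × 0.26 = 18.2
  Originality 46 × 0.16 = 7.36
  Execution 81 × 0.32 = 25.92
  Innovation 72.6 × 0.12 = 8.712
Sum = 70.692
70.692 is ≥ 67 and < 88 → Tier 2

Tier 2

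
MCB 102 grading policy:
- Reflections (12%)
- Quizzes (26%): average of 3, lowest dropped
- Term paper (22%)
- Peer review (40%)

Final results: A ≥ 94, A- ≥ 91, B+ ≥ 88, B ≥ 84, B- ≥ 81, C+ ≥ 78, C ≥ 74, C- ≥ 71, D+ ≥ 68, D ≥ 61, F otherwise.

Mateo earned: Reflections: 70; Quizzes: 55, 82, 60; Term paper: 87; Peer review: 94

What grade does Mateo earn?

Quizzes: drop 55 → average of remaining 2 = 142/2 = 71
Weighted total:
  Reflections 70 × 0.12 = 8.4
  Quizzes 71 × 0.26 = 18.46
  Term paper 87 × 0.22 = 19.14
  Peer review 94 × 0.4 = 37.6
Sum = 83.6
83.6 is ≥ 81 and < 84 → B-

B-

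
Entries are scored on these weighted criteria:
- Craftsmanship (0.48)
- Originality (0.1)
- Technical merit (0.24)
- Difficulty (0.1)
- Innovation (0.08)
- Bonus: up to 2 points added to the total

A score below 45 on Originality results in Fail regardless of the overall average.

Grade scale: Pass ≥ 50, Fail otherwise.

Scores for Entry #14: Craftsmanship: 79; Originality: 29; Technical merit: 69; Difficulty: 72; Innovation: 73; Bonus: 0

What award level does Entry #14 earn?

Fail

Originality score 29 < 45: minimum not met.
Weighted total:
  Craftsmanship 79 × 0.48 = 37.92
  Originality 29 × 0.1 = 2.9
  Technical merit 69 × 0.24 = 16.56
  Difficulty 72 × 0.1 = 7.2
  Innovation 73 × 0.08 = 5.84
Sum = 70.42
Bonus: 70.42 + 0 = 70.42
Because the Originality minimum was not met, the result is Fail.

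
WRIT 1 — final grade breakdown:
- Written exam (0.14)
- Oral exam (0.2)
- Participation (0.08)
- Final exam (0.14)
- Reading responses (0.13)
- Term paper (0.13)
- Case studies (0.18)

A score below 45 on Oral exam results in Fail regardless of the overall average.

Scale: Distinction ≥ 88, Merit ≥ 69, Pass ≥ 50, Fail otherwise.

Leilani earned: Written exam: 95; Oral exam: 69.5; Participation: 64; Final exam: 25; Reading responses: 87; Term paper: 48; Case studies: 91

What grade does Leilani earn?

Oral exam score 69.5 ≥ 45: minimum met.
Weighted total:
  Written exam 95 × 0.14 = 13.3
  Oral exam 69.5 × 0.2 = 13.9
  Participation 64 × 0.08 = 5.12
  Final exam 25 × 0.14 = 3.5
  Reading responses 87 × 0.13 = 11.31
  Term paper 48 × 0.13 = 6.24
  Case studies 91 × 0.18 = 16.38
Sum = 69.75
69.75 is ≥ 69 and < 88 → Merit

Merit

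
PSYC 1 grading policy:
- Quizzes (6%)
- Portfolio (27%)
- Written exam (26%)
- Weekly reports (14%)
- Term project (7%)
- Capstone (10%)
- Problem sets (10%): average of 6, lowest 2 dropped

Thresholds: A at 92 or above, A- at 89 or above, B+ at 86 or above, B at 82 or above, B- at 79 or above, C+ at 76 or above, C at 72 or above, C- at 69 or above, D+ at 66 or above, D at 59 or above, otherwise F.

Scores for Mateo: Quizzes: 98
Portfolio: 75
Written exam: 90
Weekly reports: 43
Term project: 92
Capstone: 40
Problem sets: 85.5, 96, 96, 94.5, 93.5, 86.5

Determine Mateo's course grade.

Problem sets: drop 85.5, 86.5 → average of remaining 4 = 380/4 = 95
Weighted total:
  Quizzes 98 × 0.06 = 5.88
  Portfolio 75 × 0.27 = 20.25
  Written exam 90 × 0.26 = 23.4
  Weekly reports 43 × 0.14 = 6.02
  Term project 92 × 0.07 = 6.44
  Capstone 40 × 0.1 = 4
  Problem sets 95 × 0.1 = 9.5
Sum = 75.49
75.49 is ≥ 72 and < 76 → C

C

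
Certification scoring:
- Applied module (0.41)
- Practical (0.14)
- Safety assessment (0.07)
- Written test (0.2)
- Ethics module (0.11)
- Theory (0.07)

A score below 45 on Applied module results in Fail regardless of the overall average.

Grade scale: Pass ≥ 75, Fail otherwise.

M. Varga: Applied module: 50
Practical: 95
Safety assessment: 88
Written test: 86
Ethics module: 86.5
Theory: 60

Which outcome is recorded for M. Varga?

Applied module score 50 ≥ 45: minimum met.
Weighted total:
  Applied module 50 × 0.41 = 20.5
  Practical 95 × 0.14 = 13.3
  Safety assessment 88 × 0.07 = 6.16
  Written test 86 × 0.2 = 17.2
  Ethics module 86.5 × 0.11 = 9.515
  Theory 60 × 0.07 = 4.2
Sum = 70.875
70.875 < 75 → Fail

Fail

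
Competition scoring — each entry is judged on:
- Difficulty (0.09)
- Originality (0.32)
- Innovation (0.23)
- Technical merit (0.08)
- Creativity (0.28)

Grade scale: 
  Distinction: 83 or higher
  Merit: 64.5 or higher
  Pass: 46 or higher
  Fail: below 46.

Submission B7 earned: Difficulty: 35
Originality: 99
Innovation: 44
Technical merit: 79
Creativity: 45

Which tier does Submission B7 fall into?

Pass

Weighted total:
  Difficulty 35 × 0.09 = 3.15
  Originality 99 × 0.32 = 31.68
  Innovation 44 × 0.23 = 10.12
  Technical merit 79 × 0.08 = 6.32
  Creativity 45 × 0.28 = 12.6
Sum = 63.87
63.87 is ≥ 46 and < 64.5 → Pass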